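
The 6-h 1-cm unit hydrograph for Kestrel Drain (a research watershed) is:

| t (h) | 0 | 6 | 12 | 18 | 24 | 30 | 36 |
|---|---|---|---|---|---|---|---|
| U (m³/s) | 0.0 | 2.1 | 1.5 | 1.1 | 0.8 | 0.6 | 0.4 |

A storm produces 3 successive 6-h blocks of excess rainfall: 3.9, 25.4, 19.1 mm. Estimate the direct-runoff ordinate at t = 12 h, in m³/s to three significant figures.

Q ≈ 5.92 m³/s

By discrete convolution, Q_j = Σ (P_i / 10 mm) · U_{j−i}.
At t = 12 h (j=2): Q = (3.9/10)·1.5 + (25.4/10)·2.1 + (19.1/10)·0.0 = 5.92 m³/s.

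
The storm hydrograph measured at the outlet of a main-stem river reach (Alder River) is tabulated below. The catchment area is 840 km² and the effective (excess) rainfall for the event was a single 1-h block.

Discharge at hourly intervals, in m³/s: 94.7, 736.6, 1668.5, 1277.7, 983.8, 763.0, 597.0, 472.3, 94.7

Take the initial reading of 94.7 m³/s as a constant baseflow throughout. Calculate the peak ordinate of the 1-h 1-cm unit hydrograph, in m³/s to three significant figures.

Direct runoff: 0.0, 641.9, 1573.8, 1183.0, 889.1, 668.3, 502.3, 377.6, 0.0 m³/s; ΣQ_DR = 5836 m³/s, peak = 1573.8 m³/s.
Runoff depth d = ΣQ_DR·Δt / A = 5836 × 3600 / (840 km²) = 25.01 mm.
The 1-cm UH is the DRH scaled by (10 mm)/d, so U_p = 1573.8 × 10/25.01 = 629 m³/s.

U_p ≈ 629 m³/s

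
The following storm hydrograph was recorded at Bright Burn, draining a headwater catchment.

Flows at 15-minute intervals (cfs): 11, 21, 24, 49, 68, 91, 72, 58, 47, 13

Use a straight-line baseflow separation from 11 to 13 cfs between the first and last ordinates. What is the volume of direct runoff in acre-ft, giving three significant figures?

Direct-runoff ordinates (Q − Q_b): 0.00, 9.78, 12.56, 37.33, 56.11, 78.89, 59.67, 45.44, 34.22, 0.00 cfs.
ΣQ_DR = 334.0 cfs.
With Δt = 0.25 h = 900 s, V = ΣQ_DR · Δt = 334.0 × 900 = 3.01 × 10^5 ft³ = 6.90 acre-ft.

V ≈ 6.90 acre-ft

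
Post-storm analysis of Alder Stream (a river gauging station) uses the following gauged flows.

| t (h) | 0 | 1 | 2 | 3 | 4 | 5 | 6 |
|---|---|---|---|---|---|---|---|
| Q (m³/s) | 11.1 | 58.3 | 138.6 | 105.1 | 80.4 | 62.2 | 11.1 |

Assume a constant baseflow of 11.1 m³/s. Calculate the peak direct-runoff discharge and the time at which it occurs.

Q_p = 127.5 m³/s at t = 2 h

Subtracting baseflow gives direct-runoff ordinates: 0.0, 47.2, 127.5, 94.0, 69.3, 51.1, 0.0 m³/s.
The maximum is 127.5 m³/s, occurring at the reading for t = 2 h.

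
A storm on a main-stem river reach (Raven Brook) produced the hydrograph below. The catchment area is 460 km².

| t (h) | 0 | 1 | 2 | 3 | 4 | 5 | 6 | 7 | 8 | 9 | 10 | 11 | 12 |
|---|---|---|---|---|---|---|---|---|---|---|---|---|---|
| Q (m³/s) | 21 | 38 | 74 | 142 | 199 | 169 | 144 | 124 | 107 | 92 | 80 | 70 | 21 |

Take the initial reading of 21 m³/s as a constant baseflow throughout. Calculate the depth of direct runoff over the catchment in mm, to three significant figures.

d ≈ 7.89 mm

Direct runoff: 0.0, 17.0, 53.0, 121.0, 178.0, 148.0, 123.0, 103.0, 86.0, 71.0, 59.0, 49.0, 0.0 m³/s; ΣQ_DR = 1008 m³/s.
V = ΣQ_DR · Δt = 1008 × 3600 s = 3.629 × 10^6 m³.
Over A = 460 km², depth = V / A = 7.89 mm.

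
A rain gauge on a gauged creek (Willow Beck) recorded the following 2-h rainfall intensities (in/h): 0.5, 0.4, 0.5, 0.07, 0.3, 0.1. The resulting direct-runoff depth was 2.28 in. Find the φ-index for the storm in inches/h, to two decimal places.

φ ≈ 0.14 in/h

Only the 4 blocks with intensity above φ contribute runoff: 0.5, 0.4, 0.5, 0.3 in/h.
Σ(I−φ)·Δt = d  ⇒  (0.5+0.4+0.5+0.3 − 4φ)·2 = 2.28
φ = (1.700 − 2.28/2) / 4 = 0.14 in/h.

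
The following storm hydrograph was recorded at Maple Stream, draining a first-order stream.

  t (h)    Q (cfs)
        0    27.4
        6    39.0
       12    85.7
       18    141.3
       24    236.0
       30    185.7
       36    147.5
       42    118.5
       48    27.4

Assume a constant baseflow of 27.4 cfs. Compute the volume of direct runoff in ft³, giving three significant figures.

V ≈ 1.65 × 10^7 ft³

Direct-runoff ordinates (Q − Q_b): 0.0, 11.6, 58.3, 113.9, 208.6, 158.3, 120.1, 91.1, 0.0 cfs.
ΣQ_DR = 761.9 cfs.
With Δt = 6 h = 21600 s, V = ΣQ_DR · Δt = 761.9 × 21600 = 1.65 × 10^7 ft³.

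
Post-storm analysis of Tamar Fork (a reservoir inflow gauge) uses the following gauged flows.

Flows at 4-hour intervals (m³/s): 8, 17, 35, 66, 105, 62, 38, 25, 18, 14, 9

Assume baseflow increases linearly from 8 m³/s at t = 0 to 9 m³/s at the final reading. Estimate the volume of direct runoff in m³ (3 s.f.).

V ≈ 4.37 × 10^6 m³

Direct-runoff ordinates (Q − Q_b): 0.00, 8.90, 26.80, 57.70, 96.60, 53.50, 29.40, 16.30, 9.20, 5.10, 0.00 m³/s.
ΣQ_DR = 303.5 m³/s.
With Δt = 4 h = 14400 s, V = ΣQ_DR · Δt = 303.5 × 14400 = 4.37 × 10^6 m³.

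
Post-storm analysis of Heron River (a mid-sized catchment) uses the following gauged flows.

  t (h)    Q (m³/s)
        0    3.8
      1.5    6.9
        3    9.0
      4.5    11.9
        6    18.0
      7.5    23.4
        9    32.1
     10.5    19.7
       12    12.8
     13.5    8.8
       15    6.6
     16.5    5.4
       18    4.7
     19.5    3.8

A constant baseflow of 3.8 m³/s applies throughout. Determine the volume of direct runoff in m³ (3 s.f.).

V ≈ 6.14 × 10^5 m³

Direct-runoff ordinates (Q − Q_b): 0.0, 3.1, 5.2, 8.1, 14.2, 19.6, 28.3, 15.9, 9.0, 5.0, 2.8, 1.6, 0.9, 0.0 m³/s.
ΣQ_DR = 113.7 m³/s.
With Δt = 1.5 h = 5400 s, V = ΣQ_DR · Δt = 113.7 × 5400 = 6.14 × 10^5 m³.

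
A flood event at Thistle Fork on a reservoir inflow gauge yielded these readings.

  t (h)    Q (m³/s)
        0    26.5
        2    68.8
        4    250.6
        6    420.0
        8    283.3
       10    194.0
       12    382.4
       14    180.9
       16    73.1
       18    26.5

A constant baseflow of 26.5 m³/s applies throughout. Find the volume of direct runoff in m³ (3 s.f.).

V ≈ 1.18 × 10^7 m³

Direct-runoff ordinates (Q − Q_b): 0.0, 42.3, 224.1, 393.5, 256.8, 167.5, 355.9, 154.4, 46.6, 0.0 m³/s.
ΣQ_DR = 1641 m³/s.
With Δt = 2 h = 7200 s, V = ΣQ_DR · Δt = 1641 × 7200 = 1.18 × 10^7 m³.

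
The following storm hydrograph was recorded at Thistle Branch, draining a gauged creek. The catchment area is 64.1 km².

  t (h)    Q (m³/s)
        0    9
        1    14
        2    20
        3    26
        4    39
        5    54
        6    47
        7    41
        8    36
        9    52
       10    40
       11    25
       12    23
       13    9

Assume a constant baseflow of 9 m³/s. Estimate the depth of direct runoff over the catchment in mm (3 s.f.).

Direct runoff: 0.0, 5.0, 11.0, 17.0, 30.0, 45.0, 38.0, 32.0, 27.0, 43.0, 31.0, 16.0, 14.0, 0.0 m³/s; ΣQ_DR = 309.0 m³/s.
V = ΣQ_DR · Δt = 309.0 × 3600 s = 1.112 × 10^6 m³.
Over A = 64.1 km², depth = V / A = 17.4 mm.

d ≈ 17.4 mm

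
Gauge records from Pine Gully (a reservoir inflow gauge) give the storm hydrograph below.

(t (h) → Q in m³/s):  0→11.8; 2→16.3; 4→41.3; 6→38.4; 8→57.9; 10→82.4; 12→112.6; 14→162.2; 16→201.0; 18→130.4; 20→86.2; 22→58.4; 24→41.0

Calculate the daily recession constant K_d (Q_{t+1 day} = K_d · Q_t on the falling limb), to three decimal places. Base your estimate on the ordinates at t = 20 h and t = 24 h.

Between t = 20 h and t = 24 h the flow falls from 86.2 to 41.0 m³/s over 2×2 h = 4 h.
Per-interval ratio K = (41.0/86.2)^(1/2) = 0.6897; K_d = K^(24/2) = 0.012.

K_d ≈ 0.012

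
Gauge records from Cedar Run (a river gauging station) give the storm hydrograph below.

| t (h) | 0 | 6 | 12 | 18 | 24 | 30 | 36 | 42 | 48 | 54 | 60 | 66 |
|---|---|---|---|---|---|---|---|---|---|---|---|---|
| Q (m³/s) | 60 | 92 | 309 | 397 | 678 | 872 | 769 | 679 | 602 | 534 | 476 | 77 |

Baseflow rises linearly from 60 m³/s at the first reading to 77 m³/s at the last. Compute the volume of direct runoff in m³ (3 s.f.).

Direct-runoff ordinates (Q − Q_b): 0.00, 30.45, 245.91, 332.36, 611.82, 804.27, 699.73, 608.18, 529.64, 460.09, 400.55, 0.00 m³/s.
ΣQ_DR = 4723 m³/s.
With Δt = 6 h = 21600 s, V = ΣQ_DR · Δt = 4723 × 21600 = 1.02 × 10^8 m³.

V ≈ 1.02 × 10^8 m³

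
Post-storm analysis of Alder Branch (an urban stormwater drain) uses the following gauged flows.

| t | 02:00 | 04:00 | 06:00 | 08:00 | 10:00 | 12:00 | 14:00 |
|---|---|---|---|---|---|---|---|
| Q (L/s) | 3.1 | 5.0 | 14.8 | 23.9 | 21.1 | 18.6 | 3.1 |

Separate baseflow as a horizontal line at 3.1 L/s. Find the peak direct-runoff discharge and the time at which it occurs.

Q_p = 20.8 L/s at t = 08:00

Subtracting baseflow gives direct-runoff ordinates: 0.0, 1.9, 11.7, 20.8, 18.0, 15.5, 0.0 L/s.
The maximum is 20.8 L/s, occurring at the reading for t = 08:00.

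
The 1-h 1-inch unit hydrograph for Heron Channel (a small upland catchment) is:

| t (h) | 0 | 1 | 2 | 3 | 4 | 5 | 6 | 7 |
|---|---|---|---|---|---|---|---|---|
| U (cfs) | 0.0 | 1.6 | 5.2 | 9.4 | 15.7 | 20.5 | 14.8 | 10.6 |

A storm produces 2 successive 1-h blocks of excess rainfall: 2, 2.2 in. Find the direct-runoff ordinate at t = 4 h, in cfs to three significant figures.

Q ≈ 52.1 cfs

By discrete convolution, Q_j = Σ (P_i / 1 in) · U_{j−i}.
At t = 4 h (j=4): Q = (2/1)·15.7 + (2.2/1)·9.4 = 52.1 cfs.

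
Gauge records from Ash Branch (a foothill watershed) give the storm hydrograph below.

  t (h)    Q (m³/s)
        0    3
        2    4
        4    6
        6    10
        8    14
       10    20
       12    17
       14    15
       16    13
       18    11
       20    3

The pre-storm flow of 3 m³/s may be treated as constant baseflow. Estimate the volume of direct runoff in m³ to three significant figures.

Direct-runoff ordinates (Q − Q_b): 0.0, 1.0, 3.0, 7.0, 11.0, 17.0, 14.0, 12.0, 10.0, 8.0, 0.0 m³/s.
ΣQ_DR = 83.00 m³/s.
With Δt = 2 h = 7200 s, V = ΣQ_DR · Δt = 83.00 × 7200 = 5.98 × 10^5 m³.

V ≈ 5.98 × 10^5 m³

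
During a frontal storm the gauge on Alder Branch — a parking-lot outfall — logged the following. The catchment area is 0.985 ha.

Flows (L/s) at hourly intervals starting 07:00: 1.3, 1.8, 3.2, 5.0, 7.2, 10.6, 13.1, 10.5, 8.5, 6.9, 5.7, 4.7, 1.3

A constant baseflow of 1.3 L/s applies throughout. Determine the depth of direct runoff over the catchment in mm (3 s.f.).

Direct runoff: 0.0, 0.5, 1.9, 3.7, 5.9, 9.3, 11.8, 9.2, 7.2, 5.6, 4.4, 3.4, 0.0 L/s; ΣQ_DR = 62.90 L/s.
V = ΣQ_DR · Δt = 62.90 × 3600 s = 2.264 × 10^5 L.
Over A = 0.985 ha, depth = V / A = 23.0 mm.

d ≈ 23.0 mm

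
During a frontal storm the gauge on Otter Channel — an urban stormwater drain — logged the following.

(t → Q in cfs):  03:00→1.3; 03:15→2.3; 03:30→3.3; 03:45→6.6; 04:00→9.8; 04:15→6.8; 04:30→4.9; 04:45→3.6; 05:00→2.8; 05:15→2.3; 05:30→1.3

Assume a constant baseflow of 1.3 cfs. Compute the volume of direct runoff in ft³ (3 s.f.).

V ≈ 27600 ft³

Direct-runoff ordinates (Q − Q_b): 0.0, 1.0, 2.0, 5.3, 8.5, 5.5, 3.6, 2.3, 1.5, 1.0, 0.0 cfs.
ΣQ_DR = 30.70 cfs.
With Δt = 0.25 h = 900 s, V = ΣQ_DR · Δt = 30.70 × 900 = 27600 ft³.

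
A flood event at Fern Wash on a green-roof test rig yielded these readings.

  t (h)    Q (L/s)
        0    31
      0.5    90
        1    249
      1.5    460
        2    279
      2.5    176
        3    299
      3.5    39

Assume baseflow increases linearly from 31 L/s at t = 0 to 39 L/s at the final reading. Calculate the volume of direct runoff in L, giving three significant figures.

Direct-runoff ordinates (Q − Q_b): 0.00, 57.86, 215.71, 425.57, 243.43, 139.29, 261.14, 0.00 L/s.
ΣQ_DR = 1343 L/s.
With Δt = 0.5 h = 1800 s, V = ΣQ_DR · Δt = 1343 × 1800 = 2.42 × 10^6 L.

V ≈ 2.42 × 10^6 L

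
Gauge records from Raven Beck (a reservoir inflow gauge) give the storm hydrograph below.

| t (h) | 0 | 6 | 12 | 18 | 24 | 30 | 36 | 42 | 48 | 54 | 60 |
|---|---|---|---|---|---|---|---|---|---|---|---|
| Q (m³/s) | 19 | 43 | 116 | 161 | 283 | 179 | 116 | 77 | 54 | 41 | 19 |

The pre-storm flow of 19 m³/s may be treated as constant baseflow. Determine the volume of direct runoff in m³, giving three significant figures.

Direct-runoff ordinates (Q − Q_b): 0.0, 24.0, 97.0, 142.0, 264.0, 160.0, 97.0, 58.0, 35.0, 22.0, 0.0 m³/s.
ΣQ_DR = 899.0 m³/s.
With Δt = 6 h = 21600 s, V = ΣQ_DR · Δt = 899.0 × 21600 = 1.94 × 10^7 m³.

V ≈ 1.94 × 10^7 m³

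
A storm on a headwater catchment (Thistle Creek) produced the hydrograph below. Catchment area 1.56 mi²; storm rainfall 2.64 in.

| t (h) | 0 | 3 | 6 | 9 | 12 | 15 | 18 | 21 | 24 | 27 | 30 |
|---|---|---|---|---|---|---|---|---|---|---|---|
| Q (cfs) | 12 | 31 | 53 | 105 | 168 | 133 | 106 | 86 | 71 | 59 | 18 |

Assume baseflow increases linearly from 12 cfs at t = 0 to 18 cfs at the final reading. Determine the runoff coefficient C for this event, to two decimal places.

ΣQ_DR = 677.0 cfs; V = ΣQ_DR·Δt = 7.312 × 10^6 ft³.
Runoff depth d = V / A = 2.017 in.
C = d / P = 2.017 / 2.64 = 0.76.

C ≈ 0.76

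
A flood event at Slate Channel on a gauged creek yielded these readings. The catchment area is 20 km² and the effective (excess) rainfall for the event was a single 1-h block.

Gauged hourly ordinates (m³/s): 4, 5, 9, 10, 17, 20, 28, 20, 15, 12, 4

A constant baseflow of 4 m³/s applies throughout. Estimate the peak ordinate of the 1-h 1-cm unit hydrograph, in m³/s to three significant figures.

Direct runoff: 0.0, 1.0, 5.0, 6.0, 13.0, 16.0, 24.0, 16.0, 11.0, 8.0, 0.0 m³/s; ΣQ_DR = 100.0 m³/s, peak = 24.0 m³/s.
Runoff depth d = ΣQ_DR·Δt / A = 100.0 × 3600 / (20 km²) = 18.00 mm.
The 1-cm UH is the DRH scaled by (10 mm)/d, so U_p = 24.0 × 10/18.00 = 13.3 m³/s.

U_p ≈ 13.3 m³/s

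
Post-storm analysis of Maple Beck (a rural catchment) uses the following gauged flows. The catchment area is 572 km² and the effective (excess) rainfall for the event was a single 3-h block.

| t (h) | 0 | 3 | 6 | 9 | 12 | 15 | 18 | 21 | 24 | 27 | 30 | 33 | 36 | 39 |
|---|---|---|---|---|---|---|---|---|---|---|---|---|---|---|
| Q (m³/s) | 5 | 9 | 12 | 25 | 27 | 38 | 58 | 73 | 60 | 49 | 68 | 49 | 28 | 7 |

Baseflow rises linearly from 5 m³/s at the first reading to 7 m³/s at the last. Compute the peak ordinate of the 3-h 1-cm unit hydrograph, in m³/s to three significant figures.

Direct runoff: 0.00, 3.85, 6.69, 19.54, 21.38, 32.23, 52.08, 66.92, 53.77, 42.62, 61.46, 42.31, 21.15, 0.00 m³/s; ΣQ_DR = 424.0 m³/s, peak = 66.92 m³/s.
Runoff depth d = ΣQ_DR·Δt / A = 424.0 × 10800 / (572 km²) = 8.006 mm.
The 1-cm UH is the DRH scaled by (10 mm)/d, so U_p = 66.92 × 10/8.006 = 83.6 m³/s.

U_p ≈ 83.6 m³/s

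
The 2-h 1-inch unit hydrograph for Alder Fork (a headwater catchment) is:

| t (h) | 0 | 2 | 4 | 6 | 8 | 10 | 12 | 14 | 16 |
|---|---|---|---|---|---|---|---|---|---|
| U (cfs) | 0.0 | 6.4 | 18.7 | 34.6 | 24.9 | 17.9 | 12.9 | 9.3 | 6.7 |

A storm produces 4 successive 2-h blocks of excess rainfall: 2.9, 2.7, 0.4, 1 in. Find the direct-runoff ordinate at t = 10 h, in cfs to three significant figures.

By discrete convolution, Q_j = Σ (P_i / 1 in) · U_{j−i}.
At t = 10 h (j=5): Q = (2.9/1)·17.9 + (2.7/1)·24.9 + (0.4/1)·34.6 + (1/1)·18.7 = 152 cfs.

Q ≈ 152 cfs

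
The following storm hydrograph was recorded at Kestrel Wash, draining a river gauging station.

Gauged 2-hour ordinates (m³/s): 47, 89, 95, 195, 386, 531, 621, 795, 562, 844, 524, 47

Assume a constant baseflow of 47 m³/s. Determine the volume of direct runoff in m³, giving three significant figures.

V ≈ 3.00 × 10^7 m³

Direct-runoff ordinates (Q − Q_b): 0.0, 42.0, 48.0, 148.0, 339.0, 484.0, 574.0, 748.0, 515.0, 797.0, 477.0, 0.0 m³/s.
ΣQ_DR = 4172 m³/s.
With Δt = 2 h = 7200 s, V = ΣQ_DR · Δt = 4172 × 7200 = 3.00 × 10^7 m³.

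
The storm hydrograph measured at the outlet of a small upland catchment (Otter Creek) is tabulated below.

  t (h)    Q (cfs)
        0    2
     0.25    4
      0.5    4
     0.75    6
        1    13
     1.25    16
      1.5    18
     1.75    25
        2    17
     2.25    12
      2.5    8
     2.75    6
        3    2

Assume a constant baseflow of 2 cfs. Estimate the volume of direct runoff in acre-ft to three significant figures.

V ≈ 2.21 acre-ft

Direct-runoff ordinates (Q − Q_b): 0.0, 2.0, 2.0, 4.0, 11.0, 14.0, 16.0, 23.0, 15.0, 10.0, 6.0, 4.0, 0.0 cfs.
ΣQ_DR = 107.0 cfs.
With Δt = 0.25 h = 900 s, V = ΣQ_DR · Δt = 107.0 × 900 = 96300 ft³ = 2.21 acre-ft.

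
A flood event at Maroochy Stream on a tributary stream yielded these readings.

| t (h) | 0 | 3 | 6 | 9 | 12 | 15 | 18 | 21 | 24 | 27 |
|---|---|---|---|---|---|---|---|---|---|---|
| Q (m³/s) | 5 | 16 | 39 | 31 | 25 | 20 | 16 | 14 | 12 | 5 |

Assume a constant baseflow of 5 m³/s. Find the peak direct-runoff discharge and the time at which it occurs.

Q_p = 34.0 m³/s at t = 6 h

Subtracting baseflow gives direct-runoff ordinates: 0.0, 11.0, 34.0, 26.0, 20.0, 15.0, 11.0, 9.0, 7.0, 0.0 m³/s.
The maximum is 34.0 m³/s, occurring at the reading for t = 6 h.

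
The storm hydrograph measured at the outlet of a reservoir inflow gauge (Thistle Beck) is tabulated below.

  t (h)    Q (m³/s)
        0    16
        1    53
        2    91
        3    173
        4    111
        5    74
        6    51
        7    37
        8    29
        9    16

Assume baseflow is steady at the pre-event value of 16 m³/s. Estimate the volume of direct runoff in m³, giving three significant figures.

V ≈ 1.77 × 10^6 m³

Direct-runoff ordinates (Q − Q_b): 0.0, 37.0, 75.0, 157.0, 95.0, 58.0, 35.0, 21.0, 13.0, 0.0 m³/s.
ΣQ_DR = 491.0 m³/s.
With Δt = 1 h = 3600 s, V = ΣQ_DR · Δt = 491.0 × 3600 = 1.77 × 10^6 m³.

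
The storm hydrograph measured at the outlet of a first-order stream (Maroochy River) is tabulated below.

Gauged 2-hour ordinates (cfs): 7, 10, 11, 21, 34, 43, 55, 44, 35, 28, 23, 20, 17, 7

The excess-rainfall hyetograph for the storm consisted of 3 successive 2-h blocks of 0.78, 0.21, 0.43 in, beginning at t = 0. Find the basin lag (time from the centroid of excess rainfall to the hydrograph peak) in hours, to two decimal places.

Centroid of excess rainfall: t_c = Σ P_i·t̄_i / ΣP_i = 2.5070 h (block centres at 1, 3, 5 h).
Hydrograph peak occurs at t = 12 h, so basin lag t_L = 12 − 2.5070 = 9.49 h.

t_L ≈ 9.49 h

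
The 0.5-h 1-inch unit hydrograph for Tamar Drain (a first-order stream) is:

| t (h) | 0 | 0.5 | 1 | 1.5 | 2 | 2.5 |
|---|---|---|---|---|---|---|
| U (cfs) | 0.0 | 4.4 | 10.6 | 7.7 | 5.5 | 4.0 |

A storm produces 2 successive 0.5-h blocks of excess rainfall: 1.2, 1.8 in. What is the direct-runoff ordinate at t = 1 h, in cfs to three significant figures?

By discrete convolution, Q_j = Σ (P_i / 1 in) · U_{j−i}.
At t = 1 h (j=2): Q = (1.2/1)·10.6 + (1.8/1)·4.4 = 20.6 cfs.

Q ≈ 20.6 cfs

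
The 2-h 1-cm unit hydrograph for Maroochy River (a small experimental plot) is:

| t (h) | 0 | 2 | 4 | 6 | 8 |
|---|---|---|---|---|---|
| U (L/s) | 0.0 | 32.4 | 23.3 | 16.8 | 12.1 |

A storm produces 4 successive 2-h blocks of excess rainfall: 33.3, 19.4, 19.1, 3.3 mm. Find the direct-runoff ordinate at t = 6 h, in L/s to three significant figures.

Q ≈ 163 L/s

By discrete convolution, Q_j = Σ (P_i / 10 mm) · U_{j−i}.
At t = 6 h (j=3): Q = (33.3/10)·16.8 + (19.4/10)·23.3 + (19.1/10)·32.4 + (3.3/10)·0.0 = 163 L/s.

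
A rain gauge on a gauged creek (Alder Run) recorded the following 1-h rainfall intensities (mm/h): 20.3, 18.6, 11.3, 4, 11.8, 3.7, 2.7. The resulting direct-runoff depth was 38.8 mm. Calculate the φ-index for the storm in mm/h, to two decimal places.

φ ≈ 5.80 mm/h

Only the 4 blocks with intensity above φ contribute runoff: 20.3, 18.6, 11.3, 11.8 mm/h.
Σ(I−φ)·Δt = d  ⇒  (20.3+18.6+11.3+11.8 − 4φ)·1 = 38.8
φ = (62.00 − 38.8/1) / 4 = 5.80 mm/h.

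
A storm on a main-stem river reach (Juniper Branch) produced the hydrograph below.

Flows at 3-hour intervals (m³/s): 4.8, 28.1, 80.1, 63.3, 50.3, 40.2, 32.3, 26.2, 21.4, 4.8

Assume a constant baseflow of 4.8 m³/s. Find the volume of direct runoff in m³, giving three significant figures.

V ≈ 3.28 × 10^6 m³

Direct-runoff ordinates (Q − Q_b): 0.0, 23.3, 75.3, 58.5, 45.5, 35.4, 27.5, 21.4, 16.6, 0.0 m³/s.
ΣQ_DR = 303.5 m³/s.
With Δt = 3 h = 10800 s, V = ΣQ_DR · Δt = 303.5 × 10800 = 3.28 × 10^6 m³.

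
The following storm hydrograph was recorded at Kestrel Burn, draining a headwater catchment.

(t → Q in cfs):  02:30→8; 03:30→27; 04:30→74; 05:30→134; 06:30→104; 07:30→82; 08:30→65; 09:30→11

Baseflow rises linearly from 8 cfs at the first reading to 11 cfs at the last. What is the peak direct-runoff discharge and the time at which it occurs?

Q_p = 124.71 cfs at t = 05:30

Subtracting baseflow gives direct-runoff ordinates: 0.00, 18.57, 65.14, 124.71, 94.29, 71.86, 54.43, 0.00 cfs.
The maximum is 124.71 cfs, occurring at the reading for t = 05:30.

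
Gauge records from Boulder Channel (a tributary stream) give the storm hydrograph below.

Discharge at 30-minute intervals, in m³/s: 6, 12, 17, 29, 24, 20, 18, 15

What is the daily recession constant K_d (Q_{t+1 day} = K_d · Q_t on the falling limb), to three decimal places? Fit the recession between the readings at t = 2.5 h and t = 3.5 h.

K_d ≈ 0.001

Between t = 2.5 h and t = 3.5 h the flow falls from 20 to 15 m³/s over 2×0.5 h = 1 h.
Per-interval ratio K = (15/20)^(1/2) = 0.8660; K_d = K^(24/0.5) = 0.001.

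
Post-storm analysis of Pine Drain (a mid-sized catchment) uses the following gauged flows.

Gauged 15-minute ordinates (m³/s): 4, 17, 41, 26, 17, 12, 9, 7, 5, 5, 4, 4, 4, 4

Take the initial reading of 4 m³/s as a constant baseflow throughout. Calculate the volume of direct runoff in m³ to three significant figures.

V ≈ 92700 m³

Direct-runoff ordinates (Q − Q_b): 0.0, 13.0, 37.0, 22.0, 13.0, 8.0, 5.0, 3.0, 1.0, 1.0, 0.0, 0.0, 0.0, 0.0 m³/s.
ΣQ_DR = 103.0 m³/s.
With Δt = 0.25 h = 900 s, V = ΣQ_DR · Δt = 103.0 × 900 = 92700 m³.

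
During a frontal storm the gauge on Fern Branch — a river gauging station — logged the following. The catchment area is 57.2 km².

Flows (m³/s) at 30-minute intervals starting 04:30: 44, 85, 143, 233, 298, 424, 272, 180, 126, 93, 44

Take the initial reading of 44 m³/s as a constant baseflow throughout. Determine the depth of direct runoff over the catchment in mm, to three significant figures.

d ≈ 45.9 mm

Direct runoff: 0.0, 41.0, 99.0, 189.0, 254.0, 380.0, 228.0, 136.0, 82.0, 49.0, 0.0 m³/s; ΣQ_DR = 1458 m³/s.
V = ΣQ_DR · Δt = 1458 × 1800 s = 2.624 × 10^6 m³.
Over A = 57.2 km², depth = V / A = 45.9 mm.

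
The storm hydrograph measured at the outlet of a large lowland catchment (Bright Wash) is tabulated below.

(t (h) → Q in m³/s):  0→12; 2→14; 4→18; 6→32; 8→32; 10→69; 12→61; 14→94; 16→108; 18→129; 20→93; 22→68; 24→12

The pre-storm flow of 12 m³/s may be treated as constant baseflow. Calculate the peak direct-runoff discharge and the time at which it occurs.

Q_p = 117.0 m³/s at t = 18 h

Subtracting baseflow gives direct-runoff ordinates: 0.0, 2.0, 6.0, 20.0, 20.0, 57.0, 49.0, 82.0, 96.0, 117.0, 81.0, 56.0, 0.0 m³/s.
The maximum is 117.0 m³/s, occurring at the reading for t = 18 h.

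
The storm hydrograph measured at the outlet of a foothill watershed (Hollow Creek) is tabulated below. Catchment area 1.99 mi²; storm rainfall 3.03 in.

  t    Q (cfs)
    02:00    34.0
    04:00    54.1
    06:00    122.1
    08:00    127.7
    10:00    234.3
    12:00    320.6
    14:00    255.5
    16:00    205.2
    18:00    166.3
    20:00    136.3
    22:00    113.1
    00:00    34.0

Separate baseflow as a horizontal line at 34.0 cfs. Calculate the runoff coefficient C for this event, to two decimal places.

ΣQ_DR = 1395 cfs; V = ΣQ_DR·Δt = 1.005 × 10^7 ft³.
Runoff depth d = V / A = 2.173 in.
C = d / P = 2.173 / 3.03 = 0.72.

C ≈ 0.72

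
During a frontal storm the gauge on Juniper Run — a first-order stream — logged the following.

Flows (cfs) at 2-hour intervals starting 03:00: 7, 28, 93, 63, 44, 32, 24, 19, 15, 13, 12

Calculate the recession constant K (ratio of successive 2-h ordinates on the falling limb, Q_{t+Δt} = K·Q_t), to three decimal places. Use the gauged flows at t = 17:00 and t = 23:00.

Using the recession-limb readings at t = 17:00 and t = 23:00: Q falls from 19 to 12 cfs over 3 intervals.
K = (Q₂/Q₁)^(1/3) = (12/19)^(1/3) = 0.858.

K ≈ 0.858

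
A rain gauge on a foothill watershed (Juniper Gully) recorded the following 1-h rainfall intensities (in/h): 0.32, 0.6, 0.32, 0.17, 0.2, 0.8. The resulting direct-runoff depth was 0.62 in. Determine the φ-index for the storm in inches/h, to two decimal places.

Only the 2 blocks with intensity above φ contribute runoff: 0.6, 0.8 in/h.
Σ(I−φ)·Δt = d  ⇒  (0.6+0.8 − 2φ)·1 = 0.62
φ = (1.400 − 0.62/1) / 2 = 0.39 in/h.

φ ≈ 0.39 in/h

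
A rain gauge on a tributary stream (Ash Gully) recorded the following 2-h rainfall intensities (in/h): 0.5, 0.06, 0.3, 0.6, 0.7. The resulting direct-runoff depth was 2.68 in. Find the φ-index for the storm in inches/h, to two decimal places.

φ ≈ 0.19 in/h

Only the 4 blocks with intensity above φ contribute runoff: 0.5, 0.3, 0.6, 0.7 in/h.
Σ(I−φ)·Δt = d  ⇒  (0.5+0.3+0.6+0.7 − 4φ)·2 = 2.68
φ = (2.100 − 2.68/2) / 4 = 0.19 in/h.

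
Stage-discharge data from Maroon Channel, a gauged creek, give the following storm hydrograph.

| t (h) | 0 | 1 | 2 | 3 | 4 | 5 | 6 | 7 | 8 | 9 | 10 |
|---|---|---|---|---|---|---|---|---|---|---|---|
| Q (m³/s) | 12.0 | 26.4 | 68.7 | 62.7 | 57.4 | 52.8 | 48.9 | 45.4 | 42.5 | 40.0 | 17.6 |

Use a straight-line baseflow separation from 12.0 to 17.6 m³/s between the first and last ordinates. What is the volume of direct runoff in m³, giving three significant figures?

Direct-runoff ordinates (Q − Q_b): 0.00, 13.84, 55.58, 49.02, 43.16, 38.00, 33.54, 29.48, 26.02, 22.96, 0.00 m³/s.
ΣQ_DR = 311.6 m³/s.
With Δt = 1 h = 3600 s, V = ΣQ_DR · Δt = 311.6 × 3600 = 1.12 × 10^6 m³.

V ≈ 1.12 × 10^6 m³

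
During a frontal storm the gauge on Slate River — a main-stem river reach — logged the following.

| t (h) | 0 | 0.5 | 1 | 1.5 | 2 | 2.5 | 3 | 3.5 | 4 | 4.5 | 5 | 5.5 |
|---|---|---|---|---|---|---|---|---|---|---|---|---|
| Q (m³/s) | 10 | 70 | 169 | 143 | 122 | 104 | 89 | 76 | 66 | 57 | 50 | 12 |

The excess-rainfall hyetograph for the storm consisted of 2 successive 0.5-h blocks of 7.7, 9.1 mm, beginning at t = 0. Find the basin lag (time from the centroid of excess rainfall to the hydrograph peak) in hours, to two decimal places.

Centroid of excess rainfall: t_c = Σ P_i·t̄_i / ΣP_i = 0.5208 h (block centres at 0.25, 0.75 h).
Hydrograph peak occurs at t = 1 h, so basin lag t_L = 1 − 0.5208 = 0.48 h.

t_L ≈ 0.48 h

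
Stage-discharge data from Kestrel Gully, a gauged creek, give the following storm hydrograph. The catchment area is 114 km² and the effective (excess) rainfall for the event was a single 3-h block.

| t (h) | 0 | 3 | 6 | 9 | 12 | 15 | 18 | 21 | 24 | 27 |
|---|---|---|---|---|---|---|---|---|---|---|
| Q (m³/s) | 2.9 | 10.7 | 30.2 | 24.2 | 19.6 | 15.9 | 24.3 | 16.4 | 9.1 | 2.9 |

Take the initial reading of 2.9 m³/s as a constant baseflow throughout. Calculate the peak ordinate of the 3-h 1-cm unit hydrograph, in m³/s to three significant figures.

Direct runoff: 0.0, 7.8, 27.3, 21.3, 16.7, 13.0, 21.4, 13.5, 6.2, 0.0 m³/s; ΣQ_DR = 127.2 m³/s, peak = 27.3 m³/s.
Runoff depth d = ΣQ_DR·Δt / A = 127.2 × 10800 / (114 km²) = 12.05 mm.
The 1-cm UH is the DRH scaled by (10 mm)/d, so U_p = 27.3 × 10/12.05 = 22.7 m³/s.

U_p ≈ 22.7 m³/s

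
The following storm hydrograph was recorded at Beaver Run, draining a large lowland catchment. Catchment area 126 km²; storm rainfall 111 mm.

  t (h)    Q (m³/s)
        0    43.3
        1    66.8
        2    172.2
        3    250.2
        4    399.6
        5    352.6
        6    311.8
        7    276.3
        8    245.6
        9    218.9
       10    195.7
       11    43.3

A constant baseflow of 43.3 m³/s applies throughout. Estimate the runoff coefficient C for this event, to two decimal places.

ΣQ_DR = 2057 m³/s; V = ΣQ_DR·Δt = 7.404 × 10^6 m³.
Runoff depth d = V / A = 58.76 mm.
C = d / P = 58.76 / 111 = 0.53.

C ≈ 0.53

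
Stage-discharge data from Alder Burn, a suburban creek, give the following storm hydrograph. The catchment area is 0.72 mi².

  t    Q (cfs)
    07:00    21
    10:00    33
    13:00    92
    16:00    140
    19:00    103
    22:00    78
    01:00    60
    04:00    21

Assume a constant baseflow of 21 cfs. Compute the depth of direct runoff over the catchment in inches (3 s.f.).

Direct runoff: 0.0, 12.0, 71.0, 119.0, 82.0, 57.0, 39.0, 0.0 cfs; ΣQ_DR = 380.0 cfs.
V = ΣQ_DR · Δt = 380.0 × 10800 s = 4.104 × 10^6 ft³.
Over A = 0.72 mi², depth = V / A = 2.45 in.

d ≈ 2.45 in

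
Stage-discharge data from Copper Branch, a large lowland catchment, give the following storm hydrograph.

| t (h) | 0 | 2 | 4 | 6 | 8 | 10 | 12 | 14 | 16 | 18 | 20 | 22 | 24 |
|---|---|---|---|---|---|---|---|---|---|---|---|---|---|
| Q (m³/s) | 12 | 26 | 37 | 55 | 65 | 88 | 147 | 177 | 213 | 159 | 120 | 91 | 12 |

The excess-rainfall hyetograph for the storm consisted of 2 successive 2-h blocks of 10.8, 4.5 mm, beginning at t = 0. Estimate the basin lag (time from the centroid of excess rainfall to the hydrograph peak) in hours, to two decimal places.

t_L ≈ 14.41 h

Centroid of excess rainfall: t_c = Σ P_i·t̄_i / ΣP_i = 1.5882 h (block centres at 1, 3 h).
Hydrograph peak occurs at t = 16 h, so basin lag t_L = 16 − 1.5882 = 14.41 h.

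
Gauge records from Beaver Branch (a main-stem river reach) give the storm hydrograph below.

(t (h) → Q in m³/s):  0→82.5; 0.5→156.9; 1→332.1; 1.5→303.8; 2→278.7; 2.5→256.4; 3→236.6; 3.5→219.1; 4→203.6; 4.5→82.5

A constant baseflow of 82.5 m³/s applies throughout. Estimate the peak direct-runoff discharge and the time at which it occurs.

Subtracting baseflow gives direct-runoff ordinates: 0.0, 74.4, 249.6, 221.3, 196.2, 173.9, 154.1, 136.6, 121.1, 0.0 m³/s.
The maximum is 249.6 m³/s, occurring at the reading for t = 1 h.

Q_p = 249.6 m³/s at t = 1 h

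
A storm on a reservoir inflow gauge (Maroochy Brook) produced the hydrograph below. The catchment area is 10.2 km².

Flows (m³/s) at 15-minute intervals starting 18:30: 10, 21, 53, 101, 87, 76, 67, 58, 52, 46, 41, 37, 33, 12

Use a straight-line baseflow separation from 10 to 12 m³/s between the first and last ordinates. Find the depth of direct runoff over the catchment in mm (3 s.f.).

d ≈ 47.6 mm

Direct runoff: 0.00, 10.85, 42.69, 90.54, 76.38, 65.23, 56.08, 46.92, 40.77, 34.62, 29.46, 25.31, 21.15, 0.00 m³/s; ΣQ_DR = 540.0 m³/s.
V = ΣQ_DR · Δt = 540.0 × 900 s = 4.860 × 10^5 m³.
Over A = 10.2 km², depth = V / A = 47.6 mm.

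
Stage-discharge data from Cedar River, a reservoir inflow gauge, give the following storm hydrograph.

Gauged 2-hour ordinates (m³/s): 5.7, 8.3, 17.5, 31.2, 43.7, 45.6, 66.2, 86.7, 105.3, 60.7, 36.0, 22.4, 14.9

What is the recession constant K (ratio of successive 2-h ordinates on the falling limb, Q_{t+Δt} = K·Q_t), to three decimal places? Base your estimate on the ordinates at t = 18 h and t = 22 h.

K ≈ 0.607

Using the recession-limb readings at t = 18 h and t = 22 h: Q falls from 60.7 to 22.4 m³/s over 2 intervals.
K = (Q₂/Q₁)^(1/2) = (22.4/60.7)^(1/2) = 0.607.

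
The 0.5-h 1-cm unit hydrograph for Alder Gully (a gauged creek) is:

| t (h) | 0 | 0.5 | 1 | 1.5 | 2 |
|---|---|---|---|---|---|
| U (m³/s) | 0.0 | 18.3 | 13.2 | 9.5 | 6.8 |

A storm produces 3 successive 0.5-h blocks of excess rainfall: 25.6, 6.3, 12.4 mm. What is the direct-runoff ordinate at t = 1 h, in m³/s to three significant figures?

Q ≈ 45.3 m³/s

By discrete convolution, Q_j = Σ (P_i / 10 mm) · U_{j−i}.
At t = 1 h (j=2): Q = (25.6/10)·13.2 + (6.3/10)·18.3 + (12.4/10)·0.0 = 45.3 m³/s.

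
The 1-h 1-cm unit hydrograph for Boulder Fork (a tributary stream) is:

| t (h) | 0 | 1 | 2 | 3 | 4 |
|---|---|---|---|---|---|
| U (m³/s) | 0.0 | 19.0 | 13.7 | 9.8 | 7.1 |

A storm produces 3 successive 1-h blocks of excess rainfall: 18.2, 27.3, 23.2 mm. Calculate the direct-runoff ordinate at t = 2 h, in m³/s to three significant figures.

By discrete convolution, Q_j = Σ (P_i / 10 mm) · U_{j−i}.
At t = 2 h (j=2): Q = (18.2/10)·13.7 + (27.3/10)·19.0 + (23.2/10)·0.0 = 76.8 m³/s.

Q ≈ 76.8 m³/s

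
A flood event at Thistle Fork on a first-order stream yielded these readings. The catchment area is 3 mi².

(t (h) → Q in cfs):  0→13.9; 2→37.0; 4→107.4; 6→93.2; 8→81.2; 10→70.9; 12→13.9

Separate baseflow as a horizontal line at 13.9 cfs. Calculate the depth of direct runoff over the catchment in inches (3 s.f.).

d ≈ 0.331 in

Direct runoff: 0.0, 23.1, 93.5, 79.3, 67.3, 57.0, 0.0 cfs; ΣQ_DR = 320.2 cfs.
V = ΣQ_DR · Δt = 320.2 × 7200 s = 2.305 × 10^6 ft³.
Over A = 3 mi², depth = V / A = 0.331 in.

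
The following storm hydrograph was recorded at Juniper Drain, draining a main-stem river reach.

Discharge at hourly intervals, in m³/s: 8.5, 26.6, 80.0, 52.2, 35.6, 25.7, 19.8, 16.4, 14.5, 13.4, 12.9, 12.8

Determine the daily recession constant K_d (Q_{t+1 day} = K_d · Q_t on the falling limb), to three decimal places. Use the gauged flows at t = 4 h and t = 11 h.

Between t = 4 h and t = 11 h the flow falls from 35.6 to 12.8 m³/s over 7×1 h = 7 h.
Per-interval ratio K = (12.8/35.6)^(1/7) = 0.8640; K_d = K^(24/1) = 0.030.

K_d ≈ 0.030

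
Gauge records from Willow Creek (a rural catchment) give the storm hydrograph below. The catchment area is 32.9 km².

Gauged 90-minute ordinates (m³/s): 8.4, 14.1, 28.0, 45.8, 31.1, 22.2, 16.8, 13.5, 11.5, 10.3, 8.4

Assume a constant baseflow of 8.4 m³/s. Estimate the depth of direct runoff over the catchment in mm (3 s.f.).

Direct runoff: 0.0, 5.7, 19.6, 37.4, 22.7, 13.8, 8.4, 5.1, 3.1, 1.9, 0.0 m³/s; ΣQ_DR = 117.7 m³/s.
V = ΣQ_DR · Δt = 117.7 × 5400 s = 6.356 × 10^5 m³.
Over A = 32.9 km², depth = V / A = 19.3 mm.

d ≈ 19.3 mm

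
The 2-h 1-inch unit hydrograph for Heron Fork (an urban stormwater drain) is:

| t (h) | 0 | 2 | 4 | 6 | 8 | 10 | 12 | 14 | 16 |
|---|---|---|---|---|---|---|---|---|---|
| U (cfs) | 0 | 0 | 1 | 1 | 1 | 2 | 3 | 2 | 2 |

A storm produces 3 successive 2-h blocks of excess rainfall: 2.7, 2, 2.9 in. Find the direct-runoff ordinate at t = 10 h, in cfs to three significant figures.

By discrete convolution, Q_j = Σ (P_i / 1 in) · U_{j−i}.
At t = 10 h (j=5): Q = (2.7/1)·2 + (2/1)·1 + (2.9/1)·1 = 10.3 cfs.

Q ≈ 10.3 cfs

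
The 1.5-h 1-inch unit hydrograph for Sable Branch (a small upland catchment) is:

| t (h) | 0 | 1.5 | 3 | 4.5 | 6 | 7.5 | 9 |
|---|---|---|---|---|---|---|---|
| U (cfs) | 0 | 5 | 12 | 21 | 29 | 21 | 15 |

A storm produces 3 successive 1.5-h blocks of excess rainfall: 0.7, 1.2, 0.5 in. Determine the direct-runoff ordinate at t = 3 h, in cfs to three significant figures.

By discrete convolution, Q_j = Σ (P_i / 1 in) · U_{j−i}.
At t = 3 h (j=2): Q = (0.7/1)·12 + (1.2/1)·5 + (0.5/1)·0 = 14.4 cfs.

Q ≈ 14.4 cfs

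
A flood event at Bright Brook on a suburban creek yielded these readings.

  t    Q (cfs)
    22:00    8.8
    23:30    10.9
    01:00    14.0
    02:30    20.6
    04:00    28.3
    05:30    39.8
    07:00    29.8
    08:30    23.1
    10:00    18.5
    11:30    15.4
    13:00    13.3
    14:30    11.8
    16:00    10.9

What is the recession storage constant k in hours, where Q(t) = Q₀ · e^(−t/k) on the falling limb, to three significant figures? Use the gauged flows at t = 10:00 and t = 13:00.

k ≈ 9.09 h

On the falling limb, Q drops from 18.5 to 13.3 cfs between t = 10:00 and t = 13:00 (Δt = 3 h).
k = −Δt / ln(Q₂/Q₁) = −3 / ln(13.3/18.5) = 9.09 h.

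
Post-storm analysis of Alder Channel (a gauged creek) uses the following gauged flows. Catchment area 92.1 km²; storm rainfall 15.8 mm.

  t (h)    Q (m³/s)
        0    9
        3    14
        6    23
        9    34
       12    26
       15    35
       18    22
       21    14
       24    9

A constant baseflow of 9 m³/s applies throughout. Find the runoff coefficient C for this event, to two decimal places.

C ≈ 0.78

ΣQ_DR = 105.0 m³/s; V = ΣQ_DR·Δt = 1.134 × 10^6 m³.
Runoff depth d = V / A = 12.31 mm.
C = d / P = 12.31 / 15.8 = 0.78.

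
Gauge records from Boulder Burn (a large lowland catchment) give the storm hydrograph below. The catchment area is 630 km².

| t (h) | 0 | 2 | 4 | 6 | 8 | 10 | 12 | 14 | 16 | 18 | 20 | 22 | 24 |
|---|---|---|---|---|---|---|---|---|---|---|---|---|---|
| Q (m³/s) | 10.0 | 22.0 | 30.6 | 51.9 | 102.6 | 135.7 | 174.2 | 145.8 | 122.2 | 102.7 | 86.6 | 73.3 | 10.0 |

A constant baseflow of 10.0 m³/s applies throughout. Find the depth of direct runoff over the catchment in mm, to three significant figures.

d ≈ 10.7 mm

Direct runoff: 0.0, 12.0, 20.6, 41.9, 92.6, 125.7, 164.2, 135.8, 112.2, 92.7, 76.6, 63.3, 0.0 m³/s; ΣQ_DR = 937.6 m³/s.
V = ΣQ_DR · Δt = 937.6 × 7200 s = 6.751 × 10^6 m³.
Over A = 630 km², depth = V / A = 10.7 mm.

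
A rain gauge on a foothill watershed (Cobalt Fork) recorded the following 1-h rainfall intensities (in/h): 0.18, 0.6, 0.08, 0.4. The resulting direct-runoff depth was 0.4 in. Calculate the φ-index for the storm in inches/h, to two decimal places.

Only the 2 blocks with intensity above φ contribute runoff: 0.6, 0.4 in/h.
Σ(I−φ)·Δt = d  ⇒  (0.6+0.4 − 2φ)·1 = 0.4
φ = (1.000 − 0.4/1) / 2 = 0.30 in/h.

φ ≈ 0.30 in/h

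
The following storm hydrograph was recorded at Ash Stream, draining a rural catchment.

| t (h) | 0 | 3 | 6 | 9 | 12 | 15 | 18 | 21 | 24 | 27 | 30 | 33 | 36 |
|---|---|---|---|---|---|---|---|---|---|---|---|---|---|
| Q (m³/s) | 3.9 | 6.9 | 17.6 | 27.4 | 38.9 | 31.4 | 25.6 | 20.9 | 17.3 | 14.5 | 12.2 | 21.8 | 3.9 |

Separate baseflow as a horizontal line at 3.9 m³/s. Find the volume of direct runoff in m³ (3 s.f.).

V ≈ 2.07 × 10^6 m³

Direct-runoff ordinates (Q − Q_b): 0.0, 3.0, 13.7, 23.5, 35.0, 27.5, 21.7, 17.0, 13.4, 10.6, 8.3, 17.9, 0.0 m³/s.
ΣQ_DR = 191.6 m³/s.
With Δt = 3 h = 10800 s, V = ΣQ_DR · Δt = 191.6 × 10800 = 2.07 × 10^6 m³.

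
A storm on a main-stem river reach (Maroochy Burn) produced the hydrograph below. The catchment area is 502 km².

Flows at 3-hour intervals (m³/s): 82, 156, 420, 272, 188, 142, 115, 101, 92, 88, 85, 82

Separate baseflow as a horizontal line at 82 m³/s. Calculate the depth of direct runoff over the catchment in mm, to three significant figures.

Direct runoff: 0.0, 74.0, 338.0, 190.0, 106.0, 60.0, 33.0, 19.0, 10.0, 6.0, 3.0, 0.0 m³/s; ΣQ_DR = 839.0 m³/s.
V = ΣQ_DR · Δt = 839.0 × 10800 s = 9.061 × 10^6 m³.
Over A = 502 km², depth = V / A = 18.1 mm.

d ≈ 18.1 mm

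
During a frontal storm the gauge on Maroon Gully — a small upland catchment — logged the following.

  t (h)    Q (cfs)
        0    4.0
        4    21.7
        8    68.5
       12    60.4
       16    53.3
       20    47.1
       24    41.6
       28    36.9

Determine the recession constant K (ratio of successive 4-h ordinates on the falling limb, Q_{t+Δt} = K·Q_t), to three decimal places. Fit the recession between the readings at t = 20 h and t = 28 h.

Using the recession-limb readings at t = 20 h and t = 28 h: Q falls from 47.1 to 36.9 cfs over 2 intervals.
K = (Q₂/Q₁)^(1/2) = (36.9/47.1)^(1/2) = 0.885.

K ≈ 0.885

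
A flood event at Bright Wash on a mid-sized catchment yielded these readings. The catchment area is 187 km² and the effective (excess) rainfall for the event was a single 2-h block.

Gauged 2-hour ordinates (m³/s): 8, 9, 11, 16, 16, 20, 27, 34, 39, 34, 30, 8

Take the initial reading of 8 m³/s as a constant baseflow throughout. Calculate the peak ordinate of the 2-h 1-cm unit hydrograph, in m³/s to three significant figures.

U_p ≈ 51.6 m³/s

Direct runoff: 0.0, 1.0, 3.0, 8.0, 8.0, 12.0, 19.0, 26.0, 31.0, 26.0, 22.0, 0.0 m³/s; ΣQ_DR = 156.0 m³/s, peak = 31.0 m³/s.
Runoff depth d = ΣQ_DR·Δt / A = 156.0 × 7200 / (187 km²) = 6.006 mm.
The 1-cm UH is the DRH scaled by (10 mm)/d, so U_p = 31.0 × 10/6.006 = 51.6 m³/s.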